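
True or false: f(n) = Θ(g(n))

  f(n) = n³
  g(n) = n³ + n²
True

f(n) = n³ and g(n) = n³ + n² are both O(n³).
Since they have the same asymptotic growth rate, f(n) = Θ(g(n)) is true.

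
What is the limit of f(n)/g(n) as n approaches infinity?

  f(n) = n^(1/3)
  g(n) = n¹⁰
0

Since n^(1/3) (O(n^(1/3))) grows slower than n¹⁰ (O(n¹⁰)),
the ratio f(n)/g(n) → 0 as n → ∞.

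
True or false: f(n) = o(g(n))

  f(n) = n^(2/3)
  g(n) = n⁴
True

f(n) = n^(2/3) is O(n^(2/3)), and g(n) = n⁴ is O(n⁴).
Since O(n^(2/3)) grows strictly slower than O(n⁴), f(n) = o(g(n)) is true.
This means lim(n→∞) f(n)/g(n) = 0.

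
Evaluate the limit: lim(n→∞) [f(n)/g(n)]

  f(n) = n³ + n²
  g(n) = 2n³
1/2

Since n³ + n² and 2n³ have the same growth rate (O(n³)),
the ratio converges to a constant: 1/2.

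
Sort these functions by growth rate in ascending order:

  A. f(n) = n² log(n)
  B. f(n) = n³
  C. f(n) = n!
A < B < C

Comparing growth rates:
A = n² log(n) is O(n² log n)
B = n³ is O(n³)
C = n! is O(n!)

Therefore, the order from slowest to fastest is: A < B < C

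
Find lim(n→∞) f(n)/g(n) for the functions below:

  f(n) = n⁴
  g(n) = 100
∞

Since n⁴ (O(n⁴)) grows faster than 100 (O(1)),
the ratio f(n)/g(n) → ∞ as n → ∞.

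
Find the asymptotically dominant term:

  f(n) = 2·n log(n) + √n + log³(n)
2·n log(n)

Looking at each term:
  - 2·n log(n) is O(n log n)
  - √n is O(√n)
  - log³(n) is O(log³ n)

The term 2·n log(n) (O(n log n)) grows fastest and dominates all others.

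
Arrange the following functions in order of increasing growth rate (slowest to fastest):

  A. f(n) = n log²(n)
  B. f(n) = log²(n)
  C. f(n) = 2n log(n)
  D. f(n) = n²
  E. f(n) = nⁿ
B < C < A < D < E

Comparing growth rates:
B = log²(n) is O(log² n)
C = 2n log(n) is O(n log n)
A = n log²(n) is O(n log² n)
D = n² is O(n²)
E = nⁿ is O(nⁿ)

Therefore, the order from slowest to fastest is: B < C < A < D < E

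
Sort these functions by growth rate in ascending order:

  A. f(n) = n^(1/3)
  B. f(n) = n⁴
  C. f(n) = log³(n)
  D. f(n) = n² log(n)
C < A < D < B

Comparing growth rates:
C = log³(n) is O(log³ n)
A = n^(1/3) is O(n^(1/3))
D = n² log(n) is O(n² log n)
B = n⁴ is O(n⁴)

Therefore, the order from slowest to fastest is: C < A < D < B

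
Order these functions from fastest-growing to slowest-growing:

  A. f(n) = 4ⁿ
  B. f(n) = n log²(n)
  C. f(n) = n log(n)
A > B > C

Comparing growth rates:
A = 4ⁿ is O(4ⁿ)
B = n log²(n) is O(n log² n)
C = n log(n) is O(n log n)

Therefore, the order from fastest to slowest is: A > B > C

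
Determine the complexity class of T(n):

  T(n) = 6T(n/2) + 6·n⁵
Θ(n⁵)

Master Theorem: a = 6, b = 2, f(n) = 6·n⁵.
Compute the critical exponent d = log₂(6) = 2.585.
Compare f(n) = Θ(n⁵) against n^d:
  k = 5 > d = 2.585, so f(n) = Ω(n^(d+ε)) — Case 3.
  Regularity: a·(n/b)^5/n^5 = a/b^5 = 6/32 < 1 ✓.
  The top-level work dominates: T(n) = Θ(f(n)) = Θ(n⁵).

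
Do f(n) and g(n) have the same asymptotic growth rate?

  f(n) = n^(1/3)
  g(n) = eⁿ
False

f(n) = n^(1/3) is O(n^(1/3)), and g(n) = eⁿ is O(eⁿ).
Since they have different growth rates, f(n) = Θ(g(n)) is false.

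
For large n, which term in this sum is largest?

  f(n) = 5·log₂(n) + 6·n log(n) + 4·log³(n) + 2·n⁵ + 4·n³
2·n⁵

Looking at each term:
  - 5·log₂(n) is O(log n)
  - 6·n log(n) is O(n log n)
  - 4·log³(n) is O(log³ n)
  - 2·n⁵ is O(n⁵)
  - 4·n³ is O(n³)

The term 2·n⁵ (O(n⁵)) grows fastest and dominates all others.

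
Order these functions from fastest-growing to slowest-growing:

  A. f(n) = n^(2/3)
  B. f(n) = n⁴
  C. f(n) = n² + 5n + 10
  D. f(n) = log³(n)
B > C > A > D

Comparing growth rates:
B = n⁴ is O(n⁴)
C = n² + 5n + 10 is O(n²)
A = n^(2/3) is O(n^(2/3))
D = log³(n) is O(log³ n)

Therefore, the order from fastest to slowest is: B > C > A > D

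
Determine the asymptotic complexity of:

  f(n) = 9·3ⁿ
O(3ⁿ)

The dominant term in 9·3ⁿ is 9·3ⁿ, which is Θ(3ⁿ).
Constants are absorbed, so the tightest bound is O(3ⁿ).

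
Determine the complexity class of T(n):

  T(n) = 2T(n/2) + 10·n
Θ(n log n)

Master Theorem: a = 2, b = 2, f(n) = 10·n.
Compute the critical exponent d = log₂(2) = 1.
Compare f(n) = Θ(n) against n^d:
  k = 1 = d, so f(n) = Θ(n^d) — Case 2.
  Work is balanced across levels: T(n) = Θ(n^d log n) = Θ(n log n).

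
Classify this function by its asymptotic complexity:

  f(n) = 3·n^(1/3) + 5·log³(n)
O(n^(1/3))

The dominant term in 3·n^(1/3) + 5·log³(n) is 3·n^(1/3), which is Θ(n^(1/3)).
Lower-order terms (5·log³(n)) are asymptotically negligible.
Constants are absorbed, so the tightest bound is O(n^(1/3)).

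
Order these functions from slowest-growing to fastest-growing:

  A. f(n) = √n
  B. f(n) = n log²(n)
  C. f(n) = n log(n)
A < C < B

Comparing growth rates:
A = √n is O(√n)
C = n log(n) is O(n log n)
B = n log²(n) is O(n log² n)

Therefore, the order from slowest to fastest is: A < C < B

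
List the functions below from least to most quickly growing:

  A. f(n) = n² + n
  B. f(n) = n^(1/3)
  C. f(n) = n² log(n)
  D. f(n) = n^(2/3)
B < D < A < C

Comparing growth rates:
B = n^(1/3) is O(n^(1/3))
D = n^(2/3) is O(n^(2/3))
A = n² + n is O(n²)
C = n² log(n) is O(n² log n)

Therefore, the order from slowest to fastest is: B < D < A < C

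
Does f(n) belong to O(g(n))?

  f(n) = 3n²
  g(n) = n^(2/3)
False

f(n) = 3n² is O(n²), and g(n) = n^(2/3) is O(n^(2/3)).
Since O(n²) grows faster than O(n^(2/3)), f(n) = O(g(n)) is false.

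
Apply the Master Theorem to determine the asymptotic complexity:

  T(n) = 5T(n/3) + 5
Θ(n^log₃(5))

Master Theorem: a = 5, b = 3, f(n) = 5.
Compute the critical exponent d = log₃(5) = 1.465.
Compare f(n) = Θ(1) against n^d:
  k = 0 < d = 1.465, so f(n) = O(n^(d-ε)) — Case 1.
  The recursion cost dominates: T(n) = Θ(n^d) = Θ(n^log₃(5)).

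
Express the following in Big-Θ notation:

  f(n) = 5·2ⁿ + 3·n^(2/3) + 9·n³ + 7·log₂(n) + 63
Θ(2ⁿ)

Order the terms by growth rate: 63 ≺ 7·log₂(n) ≺ 3·n^(2/3) ≺ 9·n³ ≺ 5·2ⁿ.
The fastest-growing term 5·2ⁿ dominates as n → ∞; dropping its constant factor gives Θ(2ⁿ).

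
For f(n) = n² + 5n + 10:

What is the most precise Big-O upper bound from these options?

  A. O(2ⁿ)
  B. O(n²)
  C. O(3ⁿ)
B

f(n) = n² + 5n + 10 is O(n²).
All listed options are valid Big-O bounds (upper bounds),
but O(n²) is the tightest (smallest valid bound).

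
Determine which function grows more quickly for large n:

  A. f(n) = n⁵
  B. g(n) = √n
A

f(n) = n⁵ is O(n⁵), while g(n) = √n is O(√n).
Since O(n⁵) grows faster than O(√n), f(n) dominates.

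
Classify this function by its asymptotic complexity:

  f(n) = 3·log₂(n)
O(log n)

The dominant term in 3·log₂(n) is 3·log₂(n), which is Θ(log n).
Constants are absorbed, so the tightest bound is O(log n).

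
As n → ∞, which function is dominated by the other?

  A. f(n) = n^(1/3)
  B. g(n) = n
A

f(n) = n^(1/3) is O(n^(1/3)), while g(n) = n is O(n).
Since O(n^(1/3)) grows slower than O(n), f(n) is dominated.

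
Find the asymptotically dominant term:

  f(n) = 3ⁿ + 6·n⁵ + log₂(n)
3ⁿ

Looking at each term:
  - 3ⁿ is O(3ⁿ)
  - 6·n⁵ is O(n⁵)
  - log₂(n) is O(log n)

The term 3ⁿ (O(3ⁿ)) grows fastest and dominates all others.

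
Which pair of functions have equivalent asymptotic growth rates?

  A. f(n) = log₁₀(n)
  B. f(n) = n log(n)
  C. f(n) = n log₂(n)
B and C

Examining each function:
  A. log₁₀(n) is O(log n)
  B. n log(n) is O(n log n)
  C. n log₂(n) is O(n log n)

Functions B and C both have the same complexity class.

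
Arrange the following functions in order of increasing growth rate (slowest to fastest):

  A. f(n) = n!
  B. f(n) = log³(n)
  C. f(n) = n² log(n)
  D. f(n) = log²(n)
D < B < C < A

Comparing growth rates:
D = log²(n) is O(log² n)
B = log³(n) is O(log³ n)
C = n² log(n) is O(n² log n)
A = n! is O(n!)

Therefore, the order from slowest to fastest is: D < B < C < A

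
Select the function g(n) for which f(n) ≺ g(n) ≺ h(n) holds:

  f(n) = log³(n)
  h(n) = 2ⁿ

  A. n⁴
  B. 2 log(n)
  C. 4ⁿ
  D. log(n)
A

We need g(n) with log³(n) = o(g(n)) and g(n) = o(2ⁿ), i.e. O(log³ n) ≺ g ≺ O(2ⁿ).
Check each option:
  A. n⁴ — O(n⁴) is strictly between O(log³ n) and O(2ⁿ) ✓
  B. 2 log(n) — O(log n) does not grow strictly faster than f(n)
  C. 4ⁿ — O(4ⁿ) does not grow strictly slower than h(n)
  D. log(n) — O(log n) does not grow strictly faster than f(n)

Only option A (n⁴) lies strictly between.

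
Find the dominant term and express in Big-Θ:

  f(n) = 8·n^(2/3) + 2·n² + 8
Θ(n²)

Order the terms by growth rate: 8 ≺ 8·n^(2/3) ≺ 2·n².
The fastest-growing term 2·n² dominates as n → ∞; dropping its constant factor gives Θ(n²).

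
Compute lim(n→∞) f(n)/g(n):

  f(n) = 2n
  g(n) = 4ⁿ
0

Since 2n (O(n)) grows slower than 4ⁿ (O(4ⁿ)),
the ratio f(n)/g(n) → 0 as n → ∞.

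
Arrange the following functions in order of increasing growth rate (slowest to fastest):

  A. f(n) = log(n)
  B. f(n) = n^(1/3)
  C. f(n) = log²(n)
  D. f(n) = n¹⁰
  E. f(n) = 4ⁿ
A < C < B < D < E

Comparing growth rates:
A = log(n) is O(log n)
C = log²(n) is O(log² n)
B = n^(1/3) is O(n^(1/3))
D = n¹⁰ is O(n¹⁰)
E = 4ⁿ is O(4ⁿ)

Therefore, the order from slowest to fastest is: A < C < B < D < E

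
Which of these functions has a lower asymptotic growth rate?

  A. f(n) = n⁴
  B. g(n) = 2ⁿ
A

f(n) = n⁴ is O(n⁴), while g(n) = 2ⁿ is O(2ⁿ).
Since O(n⁴) grows slower than O(2ⁿ), f(n) is dominated.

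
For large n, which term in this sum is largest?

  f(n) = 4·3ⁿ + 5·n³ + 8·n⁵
4·3ⁿ

Looking at each term:
  - 4·3ⁿ is O(3ⁿ)
  - 5·n³ is O(n³)
  - 8·n⁵ is O(n⁵)

The term 4·3ⁿ (O(3ⁿ)) grows fastest and dominates all others.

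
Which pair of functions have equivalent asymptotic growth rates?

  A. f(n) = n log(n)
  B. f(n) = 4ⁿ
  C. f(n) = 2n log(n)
A and C

Examining each function:
  A. n log(n) is O(n log n)
  B. 4ⁿ is O(4ⁿ)
  C. 2n log(n) is O(n log n)

Functions A and C both have the same complexity class.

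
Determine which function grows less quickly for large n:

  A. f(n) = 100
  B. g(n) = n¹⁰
A

f(n) = 100 is O(1), while g(n) = n¹⁰ is O(n¹⁰).
Since O(1) grows slower than O(n¹⁰), f(n) is dominated.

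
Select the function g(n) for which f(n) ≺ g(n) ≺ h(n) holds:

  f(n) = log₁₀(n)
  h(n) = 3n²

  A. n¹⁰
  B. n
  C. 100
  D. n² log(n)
B

We need g(n) with log₁₀(n) = o(g(n)) and g(n) = o(3n²), i.e. O(log n) ≺ g ≺ O(n²).
Check each option:
  A. n¹⁰ — O(n¹⁰) does not grow strictly slower than h(n)
  B. n — O(n) is strictly between O(log n) and O(n²) ✓
  C. 100 — O(1) does not grow strictly faster than f(n)
  D. n² log(n) — O(n² log n) does not grow strictly slower than h(n)

Only option B (n) lies strictly between.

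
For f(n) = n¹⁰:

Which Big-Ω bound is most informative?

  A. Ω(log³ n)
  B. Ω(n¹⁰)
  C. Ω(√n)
B

f(n) = n¹⁰ is Ω(n¹⁰).
All listed options are valid Big-Ω bounds (lower bounds),
but Ω(n¹⁰) is the tightest (largest valid bound).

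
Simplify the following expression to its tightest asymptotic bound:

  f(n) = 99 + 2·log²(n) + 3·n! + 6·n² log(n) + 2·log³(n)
Θ(n!)

Order the terms by growth rate: 99 ≺ 2·log²(n) ≺ 2·log³(n) ≺ 6·n² log(n) ≺ 3·n!.
The fastest-growing term 3·n! dominates as n → ∞; dropping its constant factor gives Θ(n!).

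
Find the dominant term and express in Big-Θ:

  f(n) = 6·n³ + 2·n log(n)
Θ(n³)

Order the terms by growth rate: 2·n log(n) ≺ 6·n³.
The fastest-growing term 6·n³ dominates as n → ∞; dropping its constant factor gives Θ(n³).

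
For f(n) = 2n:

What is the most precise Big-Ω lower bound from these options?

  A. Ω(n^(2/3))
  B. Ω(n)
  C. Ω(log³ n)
B

f(n) = 2n is Ω(n).
All listed options are valid Big-Ω bounds (lower bounds),
but Ω(n) is the tightest (largest valid bound).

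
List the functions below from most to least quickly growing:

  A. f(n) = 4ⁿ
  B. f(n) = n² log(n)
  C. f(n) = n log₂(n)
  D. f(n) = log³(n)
A > B > C > D

Comparing growth rates:
A = 4ⁿ is O(4ⁿ)
B = n² log(n) is O(n² log n)
C = n log₂(n) is O(n log n)
D = log³(n) is O(log³ n)

Therefore, the order from fastest to slowest is: A > B > C > D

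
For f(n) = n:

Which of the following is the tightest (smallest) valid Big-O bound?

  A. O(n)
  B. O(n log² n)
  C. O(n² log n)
A

f(n) = n is O(n).
All listed options are valid Big-O bounds (upper bounds),
but O(n) is the tightest (smallest valid bound).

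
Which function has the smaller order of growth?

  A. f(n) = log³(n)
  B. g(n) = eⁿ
A

f(n) = log³(n) is O(log³ n), while g(n) = eⁿ is O(eⁿ).
Since O(log³ n) grows slower than O(eⁿ), f(n) is dominated.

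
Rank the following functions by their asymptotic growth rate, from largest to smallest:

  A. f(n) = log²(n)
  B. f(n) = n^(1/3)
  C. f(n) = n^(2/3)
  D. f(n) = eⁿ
D > C > B > A

Comparing growth rates:
D = eⁿ is O(eⁿ)
C = n^(2/3) is O(n^(2/3))
B = n^(1/3) is O(n^(1/3))
A = log²(n) is O(log² n)

Therefore, the order from fastest to slowest is: D > C > B > A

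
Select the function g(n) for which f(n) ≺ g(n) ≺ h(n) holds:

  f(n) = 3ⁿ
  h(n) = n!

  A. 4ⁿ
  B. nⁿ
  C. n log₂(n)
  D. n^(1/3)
A

We need g(n) with 3ⁿ = o(g(n)) and g(n) = o(n!), i.e. O(3ⁿ) ≺ g ≺ O(n!).
Check each option:
  A. 4ⁿ — O(4ⁿ) is strictly between O(3ⁿ) and O(n!) ✓
  B. nⁿ — O(nⁿ) does not grow strictly slower than h(n)
  C. n log₂(n) — O(n log n) does not grow strictly faster than f(n)
  D. n^(1/3) — O(n^(1/3)) does not grow strictly faster than f(n)

Only option A (4ⁿ) lies strictly between.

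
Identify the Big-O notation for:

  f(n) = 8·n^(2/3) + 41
O(n^(2/3))

The dominant term in 8·n^(2/3) + 41 is 8·n^(2/3), which is Θ(n^(2/3)).
Lower-order terms (41) are asymptotically negligible.
Constants are absorbed, so the tightest bound is O(n^(2/3)).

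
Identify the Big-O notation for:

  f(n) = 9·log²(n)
O(log² n)

The dominant term in 9·log²(n) is 9·log²(n), which is Θ(log² n).
Constants are absorbed, so the tightest bound is O(log² n).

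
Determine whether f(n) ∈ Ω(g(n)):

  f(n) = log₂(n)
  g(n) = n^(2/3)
False

f(n) = log₂(n) is O(log n), and g(n) = n^(2/3) is O(n^(2/3)).
Since O(log n) grows slower than O(n^(2/3)), f(n) = Ω(g(n)) is false.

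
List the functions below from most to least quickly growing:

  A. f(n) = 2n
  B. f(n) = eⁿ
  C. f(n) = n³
B > C > A

Comparing growth rates:
B = eⁿ is O(eⁿ)
C = n³ is O(n³)
A = 2n is O(n)

Therefore, the order from fastest to slowest is: B > C > A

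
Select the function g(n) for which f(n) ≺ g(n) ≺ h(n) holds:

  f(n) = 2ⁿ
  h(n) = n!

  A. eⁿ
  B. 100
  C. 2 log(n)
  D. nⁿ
A

We need g(n) with 2ⁿ = o(g(n)) and g(n) = o(n!), i.e. O(2ⁿ) ≺ g ≺ O(n!).
Check each option:
  A. eⁿ — O(eⁿ) is strictly between O(2ⁿ) and O(n!) ✓
  B. 100 — O(1) does not grow strictly faster than f(n)
  C. 2 log(n) — O(log n) does not grow strictly faster than f(n)
  D. nⁿ — O(nⁿ) does not grow strictly slower than h(n)

Only option A (eⁿ) lies strictly between.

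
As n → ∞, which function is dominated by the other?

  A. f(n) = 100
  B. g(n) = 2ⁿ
A

f(n) = 100 is O(1), while g(n) = 2ⁿ is O(2ⁿ).
Since O(1) grows slower than O(2ⁿ), f(n) is dominated.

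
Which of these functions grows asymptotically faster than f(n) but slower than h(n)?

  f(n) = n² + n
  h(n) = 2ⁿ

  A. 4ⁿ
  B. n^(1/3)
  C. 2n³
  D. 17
C

We need g(n) with n² + n = o(g(n)) and g(n) = o(2ⁿ), i.e. O(n²) ≺ g ≺ O(2ⁿ).
Check each option:
  A. 4ⁿ — O(4ⁿ) does not grow strictly slower than h(n)
  B. n^(1/3) — O(n^(1/3)) does not grow strictly faster than f(n)
  C. 2n³ — O(n³) is strictly between O(n²) and O(2ⁿ) ✓
  D. 17 — O(1) does not grow strictly faster than f(n)

Only option C (2n³) lies strictly between.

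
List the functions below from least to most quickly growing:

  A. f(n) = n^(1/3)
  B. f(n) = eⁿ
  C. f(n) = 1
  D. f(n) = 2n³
C < A < D < B

Comparing growth rates:
C = 1 is O(1)
A = n^(1/3) is O(n^(1/3))
D = 2n³ is O(n³)
B = eⁿ is O(eⁿ)

Therefore, the order from slowest to fastest is: C < A < D < B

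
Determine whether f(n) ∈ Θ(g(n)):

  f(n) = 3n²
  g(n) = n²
True

f(n) = 3n² and g(n) = n² are both O(n²).
Since they have the same asymptotic growth rate, f(n) = Θ(g(n)) is true.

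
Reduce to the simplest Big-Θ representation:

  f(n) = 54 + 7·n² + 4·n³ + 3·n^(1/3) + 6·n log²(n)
Θ(n³)

Order the terms by growth rate: 54 ≺ 3·n^(1/3) ≺ 6·n log²(n) ≺ 7·n² ≺ 4·n³.
The fastest-growing term 4·n³ dominates as n → ∞; dropping its constant factor gives Θ(n³).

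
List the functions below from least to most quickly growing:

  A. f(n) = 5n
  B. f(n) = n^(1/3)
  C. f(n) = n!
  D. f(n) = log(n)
D < B < A < C

Comparing growth rates:
D = log(n) is O(log n)
B = n^(1/3) is O(n^(1/3))
A = 5n is O(n)
C = n! is O(n!)

Therefore, the order from slowest to fastest is: D < B < A < C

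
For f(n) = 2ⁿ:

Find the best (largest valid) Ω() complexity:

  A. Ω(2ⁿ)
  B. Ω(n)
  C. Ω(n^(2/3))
A

f(n) = 2ⁿ is Ω(2ⁿ).
All listed options are valid Big-Ω bounds (lower bounds),
but Ω(2ⁿ) is the tightest (largest valid bound).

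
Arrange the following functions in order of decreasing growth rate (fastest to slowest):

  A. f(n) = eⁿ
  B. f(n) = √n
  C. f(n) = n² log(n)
A > C > B

Comparing growth rates:
A = eⁿ is O(eⁿ)
C = n² log(n) is O(n² log n)
B = √n is O(√n)

Therefore, the order from fastest to slowest is: A > C > B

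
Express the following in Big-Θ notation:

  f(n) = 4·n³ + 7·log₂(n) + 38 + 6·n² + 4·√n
Θ(n³)

Order the terms by growth rate: 38 ≺ 7·log₂(n) ≺ 4·√n ≺ 6·n² ≺ 4·n³.
The fastest-growing term 4·n³ dominates as n → ∞; dropping its constant factor gives Θ(n³).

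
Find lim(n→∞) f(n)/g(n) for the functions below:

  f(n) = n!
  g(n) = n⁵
∞

Since n! (O(n!)) grows faster than n⁵ (O(n⁵)),
the ratio f(n)/g(n) → ∞ as n → ∞.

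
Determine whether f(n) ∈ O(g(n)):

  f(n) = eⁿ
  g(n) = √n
False

f(n) = eⁿ is O(eⁿ), and g(n) = √n is O(√n).
Since O(eⁿ) grows faster than O(√n), f(n) = O(g(n)) is false.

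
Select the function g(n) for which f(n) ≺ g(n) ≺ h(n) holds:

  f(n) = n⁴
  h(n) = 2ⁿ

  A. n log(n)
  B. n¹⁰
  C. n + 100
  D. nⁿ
B

We need g(n) with n⁴ = o(g(n)) and g(n) = o(2ⁿ), i.e. O(n⁴) ≺ g ≺ O(2ⁿ).
Check each option:
  A. n log(n) — O(n log n) does not grow strictly faster than f(n)
  B. n¹⁰ — O(n¹⁰) is strictly between O(n⁴) and O(2ⁿ) ✓
  C. n + 100 — O(n) does not grow strictly faster than f(n)
  D. nⁿ — O(nⁿ) does not grow strictly slower than h(n)

Only option B (n¹⁰) lies strictly between.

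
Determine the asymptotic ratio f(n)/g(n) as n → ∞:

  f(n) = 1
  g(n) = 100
1/100

Since 1 and 100 have the same growth rate (O(1)),
the ratio converges to a constant: 1/100.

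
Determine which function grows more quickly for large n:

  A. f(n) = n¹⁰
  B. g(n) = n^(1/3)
A

f(n) = n¹⁰ is O(n¹⁰), while g(n) = n^(1/3) is O(n^(1/3)).
Since O(n¹⁰) grows faster than O(n^(1/3)), f(n) dominates.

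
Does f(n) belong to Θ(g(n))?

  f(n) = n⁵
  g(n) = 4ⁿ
False

f(n) = n⁵ is O(n⁵), and g(n) = 4ⁿ is O(4ⁿ).
Since they have different growth rates, f(n) = Θ(g(n)) is false.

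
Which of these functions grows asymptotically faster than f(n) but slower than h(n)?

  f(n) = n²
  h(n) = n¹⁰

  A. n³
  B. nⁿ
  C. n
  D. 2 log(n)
A

We need g(n) with n² = o(g(n)) and g(n) = o(n¹⁰), i.e. O(n²) ≺ g ≺ O(n¹⁰).
Check each option:
  A. n³ — O(n³) is strictly between O(n²) and O(n¹⁰) ✓
  B. nⁿ — O(nⁿ) does not grow strictly slower than h(n)
  C. n — O(n) does not grow strictly faster than f(n)
  D. 2 log(n) — O(log n) does not grow strictly faster than f(n)

Only option A (n³) lies strictly between.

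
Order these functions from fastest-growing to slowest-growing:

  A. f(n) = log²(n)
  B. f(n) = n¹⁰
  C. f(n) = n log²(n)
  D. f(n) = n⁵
B > D > C > A

Comparing growth rates:
B = n¹⁰ is O(n¹⁰)
D = n⁵ is O(n⁵)
C = n log²(n) is O(n log² n)
A = log²(n) is O(log² n)

Therefore, the order from fastest to slowest is: B > D > C > A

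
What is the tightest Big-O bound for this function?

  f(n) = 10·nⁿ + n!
O(nⁿ)

The dominant term in 10·nⁿ + n! is 10·nⁿ, which is Θ(nⁿ).
Lower-order terms (n!) are asymptotically negligible.
Constants are absorbed, so the tightest bound is O(nⁿ).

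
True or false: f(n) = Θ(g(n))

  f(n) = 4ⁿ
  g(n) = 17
False

f(n) = 4ⁿ is O(4ⁿ), and g(n) = 17 is O(1).
Since they have different growth rates, f(n) = Θ(g(n)) is false.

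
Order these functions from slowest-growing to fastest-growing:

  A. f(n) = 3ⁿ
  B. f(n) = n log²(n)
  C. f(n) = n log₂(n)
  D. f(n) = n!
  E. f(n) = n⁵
C < B < E < A < D

Comparing growth rates:
C = n log₂(n) is O(n log n)
B = n log²(n) is O(n log² n)
E = n⁵ is O(n⁵)
A = 3ⁿ is O(3ⁿ)
D = n! is O(n!)

Therefore, the order from slowest to fastest is: C < B < E < A < D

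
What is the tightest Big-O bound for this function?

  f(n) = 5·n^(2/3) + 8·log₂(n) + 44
O(n^(2/3))

The dominant term in 5·n^(2/3) + 8·log₂(n) + 44 is 5·n^(2/3), which is Θ(n^(2/3)).
Lower-order terms (8·log₂(n), 44) are asymptotically negligible.
Constants are absorbed, so the tightest bound is O(n^(2/3)).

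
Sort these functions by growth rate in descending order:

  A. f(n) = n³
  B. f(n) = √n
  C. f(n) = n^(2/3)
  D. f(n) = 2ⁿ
D > A > C > B

Comparing growth rates:
D = 2ⁿ is O(2ⁿ)
A = n³ is O(n³)
C = n^(2/3) is O(n^(2/3))
B = √n is O(√n)

Therefore, the order from fastest to slowest is: D > A > C > B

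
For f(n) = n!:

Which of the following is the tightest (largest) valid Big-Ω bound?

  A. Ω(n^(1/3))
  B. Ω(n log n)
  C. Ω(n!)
C

f(n) = n! is Ω(n!).
All listed options are valid Big-Ω bounds (lower bounds),
but Ω(n!) is the tightest (largest valid bound).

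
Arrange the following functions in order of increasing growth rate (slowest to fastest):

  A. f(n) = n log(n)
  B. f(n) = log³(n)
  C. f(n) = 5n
B < C < A

Comparing growth rates:
B = log³(n) is O(log³ n)
C = 5n is O(n)
A = n log(n) is O(n log n)

Therefore, the order from slowest to fastest is: B < C < A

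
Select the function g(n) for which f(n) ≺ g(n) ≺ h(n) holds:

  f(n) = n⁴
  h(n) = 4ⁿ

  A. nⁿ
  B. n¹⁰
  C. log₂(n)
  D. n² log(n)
B

We need g(n) with n⁴ = o(g(n)) and g(n) = o(4ⁿ), i.e. O(n⁴) ≺ g ≺ O(4ⁿ).
Check each option:
  A. nⁿ — O(nⁿ) does not grow strictly slower than h(n)
  B. n¹⁰ — O(n¹⁰) is strictly between O(n⁴) and O(4ⁿ) ✓
  C. log₂(n) — O(log n) does not grow strictly faster than f(n)
  D. n² log(n) — O(n² log n) does not grow strictly faster than f(n)

Only option B (n¹⁰) lies strictly between.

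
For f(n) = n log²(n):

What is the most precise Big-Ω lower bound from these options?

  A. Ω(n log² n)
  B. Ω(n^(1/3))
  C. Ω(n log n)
A

f(n) = n log²(n) is Ω(n log² n).
All listed options are valid Big-Ω bounds (lower bounds),
but Ω(n log² n) is the tightest (largest valid bound).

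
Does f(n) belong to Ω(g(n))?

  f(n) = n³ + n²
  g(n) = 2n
True

f(n) = n³ + n² is O(n³), and g(n) = 2n is O(n).
Since O(n³) grows at least as fast as O(n), f(n) = Ω(g(n)) is true.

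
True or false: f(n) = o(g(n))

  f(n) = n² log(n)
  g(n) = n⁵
True

f(n) = n² log(n) is O(n² log n), and g(n) = n⁵ is O(n⁵).
Since O(n² log n) grows strictly slower than O(n⁵), f(n) = o(g(n)) is true.
This means lim(n→∞) f(n)/g(n) = 0.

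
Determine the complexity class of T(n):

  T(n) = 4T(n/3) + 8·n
Θ(n^log₃(4))

Master Theorem: a = 4, b = 3, f(n) = 8·n.
Compute the critical exponent d = log₃(4) = 1.262.
Compare f(n) = Θ(n) against n^d:
  k = 1 < d = 1.262, so f(n) = O(n^(d-ε)) — Case 1.
  The recursion cost dominates: T(n) = Θ(n^d) = Θ(n^log₃(4)).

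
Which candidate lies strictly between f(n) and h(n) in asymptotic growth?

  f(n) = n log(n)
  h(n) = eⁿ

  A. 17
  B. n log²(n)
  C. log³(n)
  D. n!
B

We need g(n) with n log(n) = o(g(n)) and g(n) = o(eⁿ), i.e. O(n log n) ≺ g ≺ O(eⁿ).
Check each option:
  A. 17 — O(1) does not grow strictly faster than f(n)
  B. n log²(n) — O(n log² n) is strictly between O(n log n) and O(eⁿ) ✓
  C. log³(n) — O(log³ n) does not grow strictly faster than f(n)
  D. n! — O(n!) does not grow strictly slower than h(n)

Only option B (n log²(n)) lies strictly between.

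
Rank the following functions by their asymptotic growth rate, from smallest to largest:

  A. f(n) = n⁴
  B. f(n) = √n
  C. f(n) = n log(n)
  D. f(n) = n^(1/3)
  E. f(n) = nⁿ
D < B < C < A < E

Comparing growth rates:
D = n^(1/3) is O(n^(1/3))
B = √n is O(√n)
C = n log(n) is O(n log n)
A = n⁴ is O(n⁴)
E = nⁿ is O(nⁿ)

Therefore, the order from slowest to fastest is: D < B < C < A < E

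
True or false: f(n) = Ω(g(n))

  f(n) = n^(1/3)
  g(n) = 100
True

f(n) = n^(1/3) is O(n^(1/3)), and g(n) = 100 is O(1).
Since O(n^(1/3)) grows at least as fast as O(1), f(n) = Ω(g(n)) is true.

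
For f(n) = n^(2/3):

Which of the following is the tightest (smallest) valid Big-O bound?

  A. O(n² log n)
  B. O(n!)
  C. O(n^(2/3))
C

f(n) = n^(2/3) is O(n^(2/3)).
All listed options are valid Big-O bounds (upper bounds),
but O(n^(2/3)) is the tightest (smallest valid bound).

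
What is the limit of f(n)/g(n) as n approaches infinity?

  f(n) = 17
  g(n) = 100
17/100

Since 17 and 100 have the same growth rate (O(1)),
the ratio converges to a constant: 17/100.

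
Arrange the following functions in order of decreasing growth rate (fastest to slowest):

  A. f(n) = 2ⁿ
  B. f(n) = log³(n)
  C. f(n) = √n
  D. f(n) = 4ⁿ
D > A > C > B

Comparing growth rates:
D = 4ⁿ is O(4ⁿ)
A = 2ⁿ is O(2ⁿ)
C = √n is O(√n)
B = log³(n) is O(log³ n)

Therefore, the order from fastest to slowest is: D > A > C > B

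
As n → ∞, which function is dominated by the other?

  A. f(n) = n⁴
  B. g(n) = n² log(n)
B

f(n) = n⁴ is O(n⁴), while g(n) = n² log(n) is O(n² log n).
Since O(n² log n) grows slower than O(n⁴), g(n) is dominated.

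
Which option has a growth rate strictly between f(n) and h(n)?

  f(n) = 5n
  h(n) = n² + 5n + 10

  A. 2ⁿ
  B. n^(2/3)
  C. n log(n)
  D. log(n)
C

We need g(n) with 5n = o(g(n)) and g(n) = o(n² + 5n + 10), i.e. O(n) ≺ g ≺ O(n²).
Check each option:
  A. 2ⁿ — O(2ⁿ) does not grow strictly slower than h(n)
  B. n^(2/3) — O(n^(2/3)) does not grow strictly faster than f(n)
  C. n log(n) — O(n log n) is strictly between O(n) and O(n²) ✓
  D. log(n) — O(log n) does not grow strictly faster than f(n)

Only option C (n log(n)) lies strictly between.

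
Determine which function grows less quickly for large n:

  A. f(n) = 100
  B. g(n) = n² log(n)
A

f(n) = 100 is O(1), while g(n) = n² log(n) is O(n² log n).
Since O(1) grows slower than O(n² log n), f(n) is dominated.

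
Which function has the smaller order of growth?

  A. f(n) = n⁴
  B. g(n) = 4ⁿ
A

f(n) = n⁴ is O(n⁴), while g(n) = 4ⁿ is O(4ⁿ).
Since O(n⁴) grows slower than O(4ⁿ), f(n) is dominated.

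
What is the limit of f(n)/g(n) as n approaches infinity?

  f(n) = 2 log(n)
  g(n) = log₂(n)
log(4)

Since 2 log(n) and log₂(n) have the same growth rate (O(log n)),
the ratio converges to a constant: log(4).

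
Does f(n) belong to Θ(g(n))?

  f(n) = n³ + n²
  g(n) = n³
True

f(n) = n³ + n² and g(n) = n³ are both O(n³).
Since they have the same asymptotic growth rate, f(n) = Θ(g(n)) is true.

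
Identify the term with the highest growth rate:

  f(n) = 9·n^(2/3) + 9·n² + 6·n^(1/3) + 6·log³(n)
9·n²

Looking at each term:
  - 9·n^(2/3) is O(n^(2/3))
  - 9·n² is O(n²)
  - 6·n^(1/3) is O(n^(1/3))
  - 6·log³(n) is O(log³ n)

The term 9·n² (O(n²)) grows fastest and dominates all others.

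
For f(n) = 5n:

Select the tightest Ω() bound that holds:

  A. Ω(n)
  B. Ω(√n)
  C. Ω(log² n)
A

f(n) = 5n is Ω(n).
All listed options are valid Big-Ω bounds (lower bounds),
but Ω(n) is the tightest (largest valid bound).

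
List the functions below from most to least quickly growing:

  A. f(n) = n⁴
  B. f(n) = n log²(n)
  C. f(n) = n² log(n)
A > C > B

Comparing growth rates:
A = n⁴ is O(n⁴)
C = n² log(n) is O(n² log n)
B = n log²(n) is O(n log² n)

Therefore, the order from fastest to slowest is: A > C > B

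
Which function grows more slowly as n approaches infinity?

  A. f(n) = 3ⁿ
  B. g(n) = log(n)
B

f(n) = 3ⁿ is O(3ⁿ), while g(n) = log(n) is O(log n).
Since O(log n) grows slower than O(3ⁿ), g(n) is dominated.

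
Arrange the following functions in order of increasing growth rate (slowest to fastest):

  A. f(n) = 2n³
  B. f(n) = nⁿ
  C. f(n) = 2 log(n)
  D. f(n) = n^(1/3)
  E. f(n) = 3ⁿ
C < D < A < E < B

Comparing growth rates:
C = 2 log(n) is O(log n)
D = n^(1/3) is O(n^(1/3))
A = 2n³ is O(n³)
E = 3ⁿ is O(3ⁿ)
B = nⁿ is O(nⁿ)

Therefore, the order from slowest to fastest is: C < D < A < E < B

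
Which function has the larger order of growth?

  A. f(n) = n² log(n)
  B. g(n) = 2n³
B

f(n) = n² log(n) is O(n² log n), while g(n) = 2n³ is O(n³).
Since O(n³) grows faster than O(n² log n), g(n) dominates.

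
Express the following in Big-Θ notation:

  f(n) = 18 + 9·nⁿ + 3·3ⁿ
Θ(nⁿ)

Order the terms by growth rate: 18 ≺ 3·3ⁿ ≺ 9·nⁿ.
The fastest-growing term 9·nⁿ dominates as n → ∞; dropping its constant factor gives Θ(nⁿ).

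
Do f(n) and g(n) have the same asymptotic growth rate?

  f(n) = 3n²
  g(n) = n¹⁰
False

f(n) = 3n² is O(n²), and g(n) = n¹⁰ is O(n¹⁰).
Since they have different growth rates, f(n) = Θ(g(n)) is false.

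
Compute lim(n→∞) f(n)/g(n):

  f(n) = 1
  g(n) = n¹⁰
0

Since 1 (O(1)) grows slower than n¹⁰ (O(n¹⁰)),
the ratio f(n)/g(n) → 0 as n → ∞.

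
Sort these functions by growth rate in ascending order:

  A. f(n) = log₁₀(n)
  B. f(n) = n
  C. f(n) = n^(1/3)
A < C < B

Comparing growth rates:
A = log₁₀(n) is O(log n)
C = n^(1/3) is O(n^(1/3))
B = n is O(n)

Therefore, the order from slowest to fastest is: A < C < B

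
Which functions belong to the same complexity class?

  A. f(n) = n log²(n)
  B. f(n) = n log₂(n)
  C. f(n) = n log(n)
B and C

Examining each function:
  A. n log²(n) is O(n log² n)
  B. n log₂(n) is O(n log n)
  C. n log(n) is O(n log n)

Functions B and C both have the same complexity class.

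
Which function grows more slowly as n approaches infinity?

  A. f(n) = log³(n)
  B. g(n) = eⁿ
A

f(n) = log³(n) is O(log³ n), while g(n) = eⁿ is O(eⁿ).
Since O(log³ n) grows slower than O(eⁿ), f(n) is dominated.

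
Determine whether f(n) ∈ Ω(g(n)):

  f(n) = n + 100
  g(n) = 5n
True

f(n) = n + 100 and g(n) = 5n are both O(n).
Big-Ω permits equal growth rates (f ≥ c·g for some c > 0), so f(n) = Ω(g(n)) is true.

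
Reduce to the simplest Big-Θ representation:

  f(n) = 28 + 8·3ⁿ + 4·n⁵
Θ(3ⁿ)

Order the terms by growth rate: 28 ≺ 4·n⁵ ≺ 8·3ⁿ.
The fastest-growing term 8·3ⁿ dominates as n → ∞; dropping its constant factor gives Θ(3ⁿ).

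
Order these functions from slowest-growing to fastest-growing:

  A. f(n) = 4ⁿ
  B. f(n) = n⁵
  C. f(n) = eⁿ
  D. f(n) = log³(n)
D < B < C < A

Comparing growth rates:
D = log³(n) is O(log³ n)
B = n⁵ is O(n⁵)
C = eⁿ is O(eⁿ)
A = 4ⁿ is O(4ⁿ)

Therefore, the order from slowest to fastest is: D < B < C < A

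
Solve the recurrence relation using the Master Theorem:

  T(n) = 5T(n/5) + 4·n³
Θ(n³)

Master Theorem: a = 5, b = 5, f(n) = 4·n³.
Compute the critical exponent d = log₅(5) = 1.
Compare f(n) = Θ(n³) against n^d:
  k = 3 > d = 1, so f(n) = Ω(n^(d+ε)) — Case 3.
  Regularity: a·(n/b)^3/n^3 = a/b^3 = 5/125 < 1 ✓.
  The top-level work dominates: T(n) = Θ(f(n)) = Θ(n³).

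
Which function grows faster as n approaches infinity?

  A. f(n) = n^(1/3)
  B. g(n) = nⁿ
B

f(n) = n^(1/3) is O(n^(1/3)), while g(n) = nⁿ is O(nⁿ).
Since O(nⁿ) grows faster than O(n^(1/3)), g(n) dominates.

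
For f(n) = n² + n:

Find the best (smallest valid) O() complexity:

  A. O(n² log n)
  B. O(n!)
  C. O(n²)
C

f(n) = n² + n is O(n²).
All listed options are valid Big-O bounds (upper bounds),
but O(n²) is the tightest (smallest valid bound).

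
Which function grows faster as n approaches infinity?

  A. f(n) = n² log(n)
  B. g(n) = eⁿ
B

f(n) = n² log(n) is O(n² log n), while g(n) = eⁿ is O(eⁿ).
Since O(eⁿ) grows faster than O(n² log n), g(n) dominates.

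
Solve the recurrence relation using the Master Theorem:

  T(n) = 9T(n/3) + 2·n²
Θ(n² log n)

Master Theorem: a = 9, b = 3, f(n) = 2·n².
Compute the critical exponent d = log₃(9) = 2.
Compare f(n) = Θ(n²) against n^d:
  k = 2 = d, so f(n) = Θ(n^d) — Case 2.
  Work is balanced across levels: T(n) = Θ(n^d log n) = Θ(n² log n).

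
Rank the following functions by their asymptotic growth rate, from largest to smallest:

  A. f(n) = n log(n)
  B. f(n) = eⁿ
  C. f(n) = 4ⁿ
C > B > A

Comparing growth rates:
C = 4ⁿ is O(4ⁿ)
B = eⁿ is O(eⁿ)
A = n log(n) is O(n log n)

Therefore, the order from fastest to slowest is: C > B > A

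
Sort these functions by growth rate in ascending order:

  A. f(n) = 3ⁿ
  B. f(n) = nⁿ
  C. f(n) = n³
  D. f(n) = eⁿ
C < D < A < B

Comparing growth rates:
C = n³ is O(n³)
D = eⁿ is O(eⁿ)
A = 3ⁿ is O(3ⁿ)
B = nⁿ is O(nⁿ)

Therefore, the order from slowest to fastest is: C < D < A < B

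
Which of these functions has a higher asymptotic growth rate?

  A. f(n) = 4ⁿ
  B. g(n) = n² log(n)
A

f(n) = 4ⁿ is O(4ⁿ), while g(n) = n² log(n) is O(n² log n).
Since O(4ⁿ) grows faster than O(n² log n), f(n) dominates.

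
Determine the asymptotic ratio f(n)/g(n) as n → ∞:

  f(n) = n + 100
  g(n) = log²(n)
∞

Since n + 100 (O(n)) grows faster than log²(n) (O(log² n)),
the ratio f(n)/g(n) → ∞ as n → ∞.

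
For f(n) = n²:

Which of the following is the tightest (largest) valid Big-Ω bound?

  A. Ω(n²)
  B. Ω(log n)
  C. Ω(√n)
A

f(n) = n² is Ω(n²).
All listed options are valid Big-Ω bounds (lower bounds),
but Ω(n²) is the tightest (largest valid bound).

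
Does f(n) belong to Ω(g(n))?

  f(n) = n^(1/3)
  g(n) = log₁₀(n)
True

f(n) = n^(1/3) is O(n^(1/3)), and g(n) = log₁₀(n) is O(log n).
Since O(n^(1/3)) grows at least as fast as O(log n), f(n) = Ω(g(n)) is true.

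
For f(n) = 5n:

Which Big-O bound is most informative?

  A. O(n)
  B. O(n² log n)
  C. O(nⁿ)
A

f(n) = 5n is O(n).
All listed options are valid Big-O bounds (upper bounds),
but O(n) is the tightest (smallest valid bound).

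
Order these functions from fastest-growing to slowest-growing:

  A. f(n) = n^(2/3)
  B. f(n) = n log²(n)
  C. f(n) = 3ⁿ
C > B > A

Comparing growth rates:
C = 3ⁿ is O(3ⁿ)
B = n log²(n) is O(n log² n)
A = n^(2/3) is O(n^(2/3))

Therefore, the order from fastest to slowest is: C > B > A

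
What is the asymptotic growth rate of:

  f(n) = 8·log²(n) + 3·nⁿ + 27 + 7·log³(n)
Θ(nⁿ)

Order the terms by growth rate: 27 ≺ 8·log²(n) ≺ 7·log³(n) ≺ 3·nⁿ.
The fastest-growing term 3·nⁿ dominates as n → ∞; dropping its constant factor gives Θ(nⁿ).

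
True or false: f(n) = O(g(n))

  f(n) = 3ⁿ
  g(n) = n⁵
False

f(n) = 3ⁿ is O(3ⁿ), and g(n) = n⁵ is O(n⁵).
Since O(3ⁿ) grows faster than O(n⁵), f(n) = O(g(n)) is false.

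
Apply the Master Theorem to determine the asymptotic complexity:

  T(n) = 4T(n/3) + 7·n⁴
Θ(n⁴)

Master Theorem: a = 4, b = 3, f(n) = 7·n⁴.
Compute the critical exponent d = log₃(4) = 1.262.
Compare f(n) = Θ(n⁴) against n^d:
  k = 4 > d = 1.262, so f(n) = Ω(n^(d+ε)) — Case 3.
  Regularity: a·(n/b)^4/n^4 = a/b^4 = 4/81 < 1 ✓.
  The top-level work dominates: T(n) = Θ(f(n)) = Θ(n⁴).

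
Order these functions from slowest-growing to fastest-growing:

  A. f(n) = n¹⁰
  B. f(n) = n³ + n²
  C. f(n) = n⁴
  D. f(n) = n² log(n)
D < B < C < A

Comparing growth rates:
D = n² log(n) is O(n² log n)
B = n³ + n² is O(n³)
C = n⁴ is O(n⁴)
A = n¹⁰ is O(n¹⁰)

Therefore, the order from slowest to fastest is: D < B < C < A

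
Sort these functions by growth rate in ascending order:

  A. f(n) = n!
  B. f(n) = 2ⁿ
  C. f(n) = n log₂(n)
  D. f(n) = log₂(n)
D < C < B < A

Comparing growth rates:
D = log₂(n) is O(log n)
C = n log₂(n) is O(n log n)
B = 2ⁿ is O(2ⁿ)
A = n! is O(n!)

Therefore, the order from slowest to fastest is: D < C < B < A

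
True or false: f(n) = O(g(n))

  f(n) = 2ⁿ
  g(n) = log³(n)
False

f(n) = 2ⁿ is O(2ⁿ), and g(n) = log³(n) is O(log³ n).
Since O(2ⁿ) grows faster than O(log³ n), f(n) = O(g(n)) is false.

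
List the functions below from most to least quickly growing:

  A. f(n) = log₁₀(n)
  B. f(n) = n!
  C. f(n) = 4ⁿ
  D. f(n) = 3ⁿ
B > C > D > A

Comparing growth rates:
B = n! is O(n!)
C = 4ⁿ is O(4ⁿ)
D = 3ⁿ is O(3ⁿ)
A = log₁₀(n) is O(log n)

Therefore, the order from fastest to slowest is: B > C > D > A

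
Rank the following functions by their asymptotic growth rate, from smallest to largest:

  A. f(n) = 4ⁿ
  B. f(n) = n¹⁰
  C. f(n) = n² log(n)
C < B < A

Comparing growth rates:
C = n² log(n) is O(n² log n)
B = n¹⁰ is O(n¹⁰)
A = 4ⁿ is O(4ⁿ)

Therefore, the order from slowest to fastest is: C < B < A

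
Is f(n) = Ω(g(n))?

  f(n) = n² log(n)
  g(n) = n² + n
True

f(n) = n² log(n) is O(n² log n), and g(n) = n² + n is O(n²).
Since O(n² log n) grows at least as fast as O(n²), f(n) = Ω(g(n)) is true.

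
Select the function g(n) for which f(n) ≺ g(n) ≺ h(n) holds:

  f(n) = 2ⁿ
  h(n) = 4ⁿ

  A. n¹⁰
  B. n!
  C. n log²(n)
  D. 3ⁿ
D

We need g(n) with 2ⁿ = o(g(n)) and g(n) = o(4ⁿ), i.e. O(2ⁿ) ≺ g ≺ O(4ⁿ).
Check each option:
  A. n¹⁰ — O(n¹⁰) does not grow strictly faster than f(n)
  B. n! — O(n!) does not grow strictly slower than h(n)
  C. n log²(n) — O(n log² n) does not grow strictly faster than f(n)
  D. 3ⁿ — O(3ⁿ) is strictly between O(2ⁿ) and O(4ⁿ) ✓

Only option D (3ⁿ) lies strictly between.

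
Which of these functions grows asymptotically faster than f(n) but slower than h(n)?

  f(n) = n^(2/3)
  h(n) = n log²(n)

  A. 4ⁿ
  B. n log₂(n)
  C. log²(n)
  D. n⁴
B

We need g(n) with n^(2/3) = o(g(n)) and g(n) = o(n log²(n)), i.e. O(n^(2/3)) ≺ g ≺ O(n log² n).
Check each option:
  A. 4ⁿ — O(4ⁿ) does not grow strictly slower than h(n)
  B. n log₂(n) — O(n log n) is strictly between O(n^(2/3)) and O(n log² n) ✓
  C. log²(n) — O(log² n) does not grow strictly faster than f(n)
  D. n⁴ — O(n⁴) does not grow strictly slower than h(n)

Only option B (n log₂(n)) lies strictly between.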